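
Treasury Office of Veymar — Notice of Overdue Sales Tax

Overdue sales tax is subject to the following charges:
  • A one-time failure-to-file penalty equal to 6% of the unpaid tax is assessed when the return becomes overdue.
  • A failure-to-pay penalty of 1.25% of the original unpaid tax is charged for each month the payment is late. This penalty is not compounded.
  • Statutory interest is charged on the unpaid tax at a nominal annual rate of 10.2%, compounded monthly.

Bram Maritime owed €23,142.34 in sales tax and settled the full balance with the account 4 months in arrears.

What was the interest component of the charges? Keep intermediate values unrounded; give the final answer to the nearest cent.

Interest (10.2%/yr ÷ 12 = 0.85%/month): €23,142.34 × ((1 + 0.0085)^4 − 1) = €796.9287…

€796.93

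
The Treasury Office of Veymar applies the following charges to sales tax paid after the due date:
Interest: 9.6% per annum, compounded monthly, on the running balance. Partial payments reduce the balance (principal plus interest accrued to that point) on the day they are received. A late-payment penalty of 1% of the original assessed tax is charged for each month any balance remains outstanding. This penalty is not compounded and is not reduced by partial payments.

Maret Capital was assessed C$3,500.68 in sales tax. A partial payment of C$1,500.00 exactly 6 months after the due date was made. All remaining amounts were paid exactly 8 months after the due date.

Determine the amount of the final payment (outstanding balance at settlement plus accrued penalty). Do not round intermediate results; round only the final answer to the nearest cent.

Monthly rate = 9.6% ÷ 12 = 0.8%
Balance at month 6: C$3,500.6800 × (1 + 0.008)^6 = C$3,672.1094…
After C$1,500.00 payment: C$3,672.1094… − C$1,500.00 = C$2,172.1094…
Balance at month 8: C$2,172.1094… × (1 + 0.008)^2 = C$2,207.0021…
Penalty: 8 × 1% × C$3,500.68 = C$280.05…
Final settlement = outstanding balance + penalty = C$2,207.0021… + C$280.05… = C$2,487.06

C$2,487.06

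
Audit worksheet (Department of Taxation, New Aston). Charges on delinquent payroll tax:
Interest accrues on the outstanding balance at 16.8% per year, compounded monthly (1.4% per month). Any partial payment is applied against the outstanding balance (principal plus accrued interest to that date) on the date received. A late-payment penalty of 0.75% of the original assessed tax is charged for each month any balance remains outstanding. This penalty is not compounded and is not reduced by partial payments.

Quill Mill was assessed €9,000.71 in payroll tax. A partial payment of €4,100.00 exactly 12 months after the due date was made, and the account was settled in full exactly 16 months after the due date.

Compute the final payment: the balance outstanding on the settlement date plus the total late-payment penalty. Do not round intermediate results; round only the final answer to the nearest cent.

€7,988.67

Balance at month 12: €9,000.7100 × (1 + 0.014)^12 = €10,634.8711…
After €4,100.00 payment: €10,634.8711… − €4,100.00 = €6,534.8711…
Balance at month 16: €6,534.8711… × (1 + 0.014)^4 = €6,908.5808…
Penalty: 16 × 0.75% × €9,000.71 = €1,080.09…
Final settlement = outstanding balance + penalty = €6,908.5808… + €1,080.09… = €7,988.67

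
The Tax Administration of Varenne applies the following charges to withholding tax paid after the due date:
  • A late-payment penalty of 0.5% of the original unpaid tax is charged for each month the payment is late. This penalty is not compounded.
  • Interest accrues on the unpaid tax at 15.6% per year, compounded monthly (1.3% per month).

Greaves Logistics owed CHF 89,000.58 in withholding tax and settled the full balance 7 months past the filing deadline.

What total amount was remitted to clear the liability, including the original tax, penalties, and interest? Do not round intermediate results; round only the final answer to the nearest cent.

Late-payment penalty = 0.5% × CHF 89,000.58 × 7 mo = CHF 3,115.02…
Interest: CHF 89,000.58 × ((1 + 0.013)^7 − 1) = CHF 89,000.58 × 0.0946269… = CHF 8,421.8492…
Total = CHF 89,000.58 + CHF 3,115.0203 + CHF 8,421.8492… = CHF 100,537.45

CHF 100,537.45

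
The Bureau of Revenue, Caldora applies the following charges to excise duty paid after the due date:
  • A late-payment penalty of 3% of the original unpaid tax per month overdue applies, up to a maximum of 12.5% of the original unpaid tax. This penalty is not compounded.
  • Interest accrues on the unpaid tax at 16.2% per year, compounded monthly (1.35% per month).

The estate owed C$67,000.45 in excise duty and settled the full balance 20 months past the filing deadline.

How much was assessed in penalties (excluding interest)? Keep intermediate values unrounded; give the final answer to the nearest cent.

Penalty (uncapped): 20 × 3% × C$67,000.45 = C$40,200.27; cap = 12.5% × C$67,000.45 = C$8,375.06… → penalty = C$8,375.06…

C$8,375.06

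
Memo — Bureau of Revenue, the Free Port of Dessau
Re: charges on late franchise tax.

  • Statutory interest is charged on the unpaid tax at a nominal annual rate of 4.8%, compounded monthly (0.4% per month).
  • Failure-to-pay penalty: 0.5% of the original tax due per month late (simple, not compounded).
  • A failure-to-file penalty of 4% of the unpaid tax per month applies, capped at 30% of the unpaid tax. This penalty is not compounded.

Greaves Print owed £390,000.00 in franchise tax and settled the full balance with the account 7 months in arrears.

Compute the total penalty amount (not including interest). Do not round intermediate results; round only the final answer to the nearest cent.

Failure-to-file: 7 × 4% × £390,000.00 = £109,200.00 (under the 30% cap)
Failure-to-pay penalty: 7 × 0.5% × £390,000.00 = £13,650.00
Total penalty = £109,200.00 + £13,650.00 = £122,850.00

£122,850.00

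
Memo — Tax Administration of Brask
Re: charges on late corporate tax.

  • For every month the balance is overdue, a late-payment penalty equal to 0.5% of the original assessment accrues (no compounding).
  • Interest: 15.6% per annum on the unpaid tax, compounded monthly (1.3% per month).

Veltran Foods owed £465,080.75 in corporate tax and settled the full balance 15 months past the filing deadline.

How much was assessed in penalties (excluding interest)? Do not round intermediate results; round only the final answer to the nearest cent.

£34,881.06

Late-payment penalty: 15 × 0.5% × £465,080.75 = £34,881.06…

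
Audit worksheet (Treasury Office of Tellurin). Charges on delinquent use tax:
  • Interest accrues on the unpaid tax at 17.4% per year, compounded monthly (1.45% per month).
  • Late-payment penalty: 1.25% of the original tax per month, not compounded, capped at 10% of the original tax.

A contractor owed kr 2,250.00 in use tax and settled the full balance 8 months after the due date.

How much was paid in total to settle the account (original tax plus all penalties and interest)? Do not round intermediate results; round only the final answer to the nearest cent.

Penalty (uncapped): 8 × 1.25% × kr 2,250.00 = kr 225.00; cap = 10% × kr 2,250.00 = kr 225.00 → penalty = kr 225.00
Interest: kr 2,250.00 × ((1 + 0.0145)^8 − 1) = kr 2,250.00 × 0.1220609… = kr 274.6369…
Total = kr 2,250.00 + kr 225.0000 + kr 274.6369… = kr 2,749.64

kr 2,749.64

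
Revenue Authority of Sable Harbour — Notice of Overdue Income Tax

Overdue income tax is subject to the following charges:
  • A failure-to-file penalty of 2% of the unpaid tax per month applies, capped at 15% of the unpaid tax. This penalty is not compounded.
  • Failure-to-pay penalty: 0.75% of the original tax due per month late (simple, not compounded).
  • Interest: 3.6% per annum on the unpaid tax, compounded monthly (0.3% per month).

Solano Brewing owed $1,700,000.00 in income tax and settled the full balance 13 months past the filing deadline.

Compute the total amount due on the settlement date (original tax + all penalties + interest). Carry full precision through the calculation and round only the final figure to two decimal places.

Failure-to-file: 13 × 2% × $1,700,000.00 = $442,000.00, capped at 15% × $1,700,000.00 = $255,000.00
Failure-to-pay penalty: 13 × 0.75% × $1,700,000.00 = $165,750.00
Interest: $1,700,000.00 × ((1 + 0.003)^13 − 1) = $1,700,000.00 × 0.0397098… = $67,506.6264…
Total = $1,700,000.00 + $420,750.0000 + $67,506.6264… = $2,188,256.63

$2,188,256.63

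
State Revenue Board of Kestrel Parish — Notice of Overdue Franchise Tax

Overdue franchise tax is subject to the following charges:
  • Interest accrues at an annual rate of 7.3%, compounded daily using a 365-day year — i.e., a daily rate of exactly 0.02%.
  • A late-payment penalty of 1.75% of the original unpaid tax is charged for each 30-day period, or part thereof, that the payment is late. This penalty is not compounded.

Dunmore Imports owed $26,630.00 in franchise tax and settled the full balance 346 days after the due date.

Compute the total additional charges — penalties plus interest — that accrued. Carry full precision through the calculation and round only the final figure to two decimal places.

Penalty periods: ⌈346/30⌉ = 12; penalty = 12 × 1.75% × $26,630.00 = $5,592.30
Interest: $26,630.00 × ((1 + 0.0002)^346 − 1) = $26,630.00 × 0.07164310… = $1,907.8558…
Penalties + interest = $5,592.3000 + $1,907.8558… = $7,500.16

$7,500.16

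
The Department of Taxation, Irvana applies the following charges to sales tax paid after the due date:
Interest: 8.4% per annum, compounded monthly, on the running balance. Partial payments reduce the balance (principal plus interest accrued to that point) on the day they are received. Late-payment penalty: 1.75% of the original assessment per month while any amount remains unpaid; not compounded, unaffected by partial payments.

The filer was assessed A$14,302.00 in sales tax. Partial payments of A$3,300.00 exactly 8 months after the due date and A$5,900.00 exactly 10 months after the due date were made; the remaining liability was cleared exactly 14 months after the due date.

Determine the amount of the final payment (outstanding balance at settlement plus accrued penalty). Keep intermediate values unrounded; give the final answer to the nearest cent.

A$9,765.19

Monthly rate = 8.4% ÷ 12 = 0.7%
Balance at month 8: A$14,302.0000 × (1 + 0.007)^8 = A$15,122.8115…
After A$3,300.00 payment: A$15,122.8115… − A$3,300.00 = A$11,822.8115…
Balance at month 10: A$11,822.8115… × (1 + 0.007)^2 = A$11,988.9102…
After A$5,900.00 payment: A$11,988.9102… − A$5,900.00 = A$6,088.9102…
Balance at month 14: A$6,088.9102… × (1 + 0.007)^4 = A$6,261.1981…
Penalty: 14 × 1.75% × A$14,302.00 = A$3,503.99
Final settlement = outstanding balance + penalty = A$6,261.1981… + A$3,503.99 = A$9,765.19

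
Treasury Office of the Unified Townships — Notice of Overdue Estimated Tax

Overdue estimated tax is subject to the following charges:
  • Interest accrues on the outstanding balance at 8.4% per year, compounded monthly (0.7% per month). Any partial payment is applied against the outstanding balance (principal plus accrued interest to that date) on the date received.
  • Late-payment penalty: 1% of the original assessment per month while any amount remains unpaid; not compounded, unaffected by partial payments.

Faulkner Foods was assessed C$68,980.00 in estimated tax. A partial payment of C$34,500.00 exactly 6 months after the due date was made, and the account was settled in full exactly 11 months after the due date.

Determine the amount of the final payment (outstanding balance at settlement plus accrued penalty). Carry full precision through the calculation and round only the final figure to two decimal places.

Balance at month 6: C$68,980.0000 × (1 + 0.007)^6 = C$71,928.3360…
After C$34,500.00 payment: C$71,928.3360… − C$34,500.00 = C$37,428.3360…
Balance at month 11: C$37,428.3360… × (1 + 0.007)^5 = C$38,756.7965…
Penalty: 11 × 1% × C$68,980.00 = C$7,587.80
Final settlement = outstanding balance + penalty = C$38,756.7965… + C$7,587.80 = C$46,344.60

C$46,344.60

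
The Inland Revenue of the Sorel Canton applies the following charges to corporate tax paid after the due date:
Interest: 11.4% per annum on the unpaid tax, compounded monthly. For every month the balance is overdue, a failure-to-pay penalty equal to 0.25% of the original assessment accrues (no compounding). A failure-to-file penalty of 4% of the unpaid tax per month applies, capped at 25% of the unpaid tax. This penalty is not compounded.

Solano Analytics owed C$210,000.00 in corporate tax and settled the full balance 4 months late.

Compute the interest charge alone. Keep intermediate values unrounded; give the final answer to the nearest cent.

Interest (11.4%/yr ÷ 12 = 0.95%/month): C$210,000.00 × ((1 + 0.0095)^4 − 1) = C$8,094.4369…

C$8,094.44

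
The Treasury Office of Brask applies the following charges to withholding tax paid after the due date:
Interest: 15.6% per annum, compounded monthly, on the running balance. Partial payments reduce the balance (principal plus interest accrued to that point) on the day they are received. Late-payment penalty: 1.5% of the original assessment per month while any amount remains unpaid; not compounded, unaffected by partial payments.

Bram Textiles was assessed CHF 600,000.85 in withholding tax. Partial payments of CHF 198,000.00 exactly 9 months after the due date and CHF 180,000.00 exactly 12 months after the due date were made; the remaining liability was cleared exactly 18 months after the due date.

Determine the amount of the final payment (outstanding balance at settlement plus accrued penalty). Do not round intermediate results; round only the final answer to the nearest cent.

CHF 502,133.37

Monthly rate = 15.6% ÷ 12 = 1.3%
Balance at month 9: CHF 600,000.8500 × (1 + 0.013)^9 = CHF 673,964.2711…
After CHF 198,000.00 payment: CHF 673,964.2711… − CHF 198,000.00 = CHF 475,964.2711…
Balance at month 12: CHF 475,964.2711… × (1 + 0.013)^3 = CHF 494,769.2373…
After CHF 180,000.00 payment: CHF 494,769.2373… − CHF 180,000.00 = CHF 314,769.2373…
Balance at month 18: CHF 314,769.2373… × (1 + 0.013)^6 = CHF 340,133.1443…
Penalty: 18 × 1.5% × CHF 600,000.85 = CHF 162,000.23…
Final settlement = outstanding balance + penalty = CHF 340,133.1443… + CHF 162,000.23… = CHF 502,133.37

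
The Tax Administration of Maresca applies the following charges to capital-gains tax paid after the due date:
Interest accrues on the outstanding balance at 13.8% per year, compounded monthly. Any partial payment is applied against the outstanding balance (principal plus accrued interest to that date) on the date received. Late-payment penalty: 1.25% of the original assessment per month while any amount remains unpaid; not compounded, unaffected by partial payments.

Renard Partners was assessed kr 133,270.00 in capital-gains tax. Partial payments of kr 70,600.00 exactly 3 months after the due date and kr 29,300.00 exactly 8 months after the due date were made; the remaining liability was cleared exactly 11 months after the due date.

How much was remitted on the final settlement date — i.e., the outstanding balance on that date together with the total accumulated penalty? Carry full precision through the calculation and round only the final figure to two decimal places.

kr 61,771.63

Monthly rate = 13.8% ÷ 12 = 1.15%
Balance at month 3: kr 133,270.0000 × (1 + 0.0115)^3 = kr 137,920.8926…
After kr 70,600.00 payment: kr 137,920.8926… − kr 70,600.00 = kr 67,320.8926…
Balance at month 8: kr 67,320.8926… × (1 + 0.0115)^5 = kr 71,281.9055…
After kr 29,300.00 payment: kr 71,281.9055… − kr 29,300.00 = kr 41,981.9055…
Balance at month 11: kr 41,981.9055… × (1 + 0.0115)^3 = kr 43,447.0014…
Penalty: 11 × 1.25% × kr 133,270.00 = kr 18,324.63…
Final settlement = outstanding balance + penalty = kr 43,447.0014… + kr 18,324.63… = kr 61,771.63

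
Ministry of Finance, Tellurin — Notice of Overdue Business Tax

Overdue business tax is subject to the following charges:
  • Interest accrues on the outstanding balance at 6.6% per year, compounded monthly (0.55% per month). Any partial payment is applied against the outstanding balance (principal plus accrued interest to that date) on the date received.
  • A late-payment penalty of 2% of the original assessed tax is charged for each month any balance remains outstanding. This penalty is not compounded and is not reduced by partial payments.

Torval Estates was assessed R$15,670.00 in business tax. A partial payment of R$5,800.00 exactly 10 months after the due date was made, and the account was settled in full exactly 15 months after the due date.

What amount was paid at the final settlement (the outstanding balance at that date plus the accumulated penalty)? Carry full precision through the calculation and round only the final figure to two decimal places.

Balance at month 10: R$15,670.0000 × (1 + 0.0055)^10 = R$16,553.4967…
After R$5,800.00 payment: R$16,553.4967… − R$5,800.00 = R$10,753.4967…
Balance at month 15: R$10,753.4967… × (1 + 0.0055)^5 = R$11,052.4887…
Penalty: 15 × 2% × R$15,670.00 = R$4,701.00
Final settlement = outstanding balance + penalty = R$11,052.4887… + R$4,701.00 = R$15,753.49

R$15,753.49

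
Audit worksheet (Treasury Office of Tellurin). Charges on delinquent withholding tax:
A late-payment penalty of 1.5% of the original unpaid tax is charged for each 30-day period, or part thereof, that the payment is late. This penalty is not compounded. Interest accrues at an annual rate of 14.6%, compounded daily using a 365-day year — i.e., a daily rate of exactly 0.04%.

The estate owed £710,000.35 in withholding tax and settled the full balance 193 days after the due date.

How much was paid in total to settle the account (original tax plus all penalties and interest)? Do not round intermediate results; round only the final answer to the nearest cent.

£841,521.83

Penalty periods: ⌈193/30⌉ = 7; penalty = 7 × 1.5% × £710,000.35 = £74,550.04…
Interest: £710,000.35 × ((1 + 0.0004)^193 − 1) = £710,000.35 × 0.08024143… = £56,971.4447…
Total = £710,000.35 + £74,550.0368… + £56,971.4447… = £841,521.83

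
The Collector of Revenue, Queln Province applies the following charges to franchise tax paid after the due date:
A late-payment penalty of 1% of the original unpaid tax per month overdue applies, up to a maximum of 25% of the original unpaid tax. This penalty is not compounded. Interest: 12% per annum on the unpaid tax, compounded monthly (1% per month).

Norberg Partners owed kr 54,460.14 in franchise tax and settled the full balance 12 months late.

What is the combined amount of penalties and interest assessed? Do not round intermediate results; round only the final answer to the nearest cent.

Penalty: 12 × 1% × kr 54,460.14 = kr 6,535.22… (below the 25% cap of kr 13,615.04…)
Interest: kr 54,460.14 × ((1 + 0.01)^12 − 1) = kr 54,460.14 × 0.1268250… = kr 6,906.9089…
Penalties + interest = kr 6,535.2168 + kr 6,906.9089… = kr 13,442.13

kr 13,442.13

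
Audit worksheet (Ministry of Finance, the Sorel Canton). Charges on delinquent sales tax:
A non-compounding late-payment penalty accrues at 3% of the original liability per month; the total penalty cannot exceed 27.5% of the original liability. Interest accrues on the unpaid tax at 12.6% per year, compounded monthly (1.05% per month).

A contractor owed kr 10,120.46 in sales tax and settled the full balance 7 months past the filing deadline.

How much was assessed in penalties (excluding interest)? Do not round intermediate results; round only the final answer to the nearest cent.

Penalty: 7 × 3% × kr 10,120.46 = kr 2,125.30… (below the 27.5% cap of kr 2,783.13…)

kr 2,125.30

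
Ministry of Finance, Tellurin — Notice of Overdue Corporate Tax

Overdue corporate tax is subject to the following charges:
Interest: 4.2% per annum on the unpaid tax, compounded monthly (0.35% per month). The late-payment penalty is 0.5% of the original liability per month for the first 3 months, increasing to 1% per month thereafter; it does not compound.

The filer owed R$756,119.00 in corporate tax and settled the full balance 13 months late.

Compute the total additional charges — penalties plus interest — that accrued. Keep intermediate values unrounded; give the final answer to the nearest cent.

Penalty, months 1–3: 3 × 0.5% × R$756,119.00 = R$11,341.79…
Penalty, months 4–13: 10 × 1% × R$756,119.00 = R$75,611.90
Interest: R$756,119.00 × ((1 + 0.0035)^13 − 1) = R$756,119.00 × 0.0464679… = R$35,135.2396…
Penalties + interest = R$86,953.6850 + R$35,135.2396… = R$122,088.92

R$122,088.92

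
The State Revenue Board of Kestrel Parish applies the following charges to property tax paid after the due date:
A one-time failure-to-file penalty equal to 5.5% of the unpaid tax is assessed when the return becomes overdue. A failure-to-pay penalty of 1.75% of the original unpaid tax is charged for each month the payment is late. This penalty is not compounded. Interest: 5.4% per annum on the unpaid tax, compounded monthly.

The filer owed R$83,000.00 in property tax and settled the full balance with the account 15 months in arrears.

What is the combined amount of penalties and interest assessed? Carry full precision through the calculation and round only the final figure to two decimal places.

Failure-to-file penalty: 5.5% × R$83,000.00 = R$4,565.00
Failure-to-pay penalty: 15 × 1.75% × R$83,000.00 = R$21,787.50
Interest (5.4%/yr ÷ 12 = 0.45%/month): R$83,000.00 × ((1 + 0.0045)^15 − 1) = R$5,782.4670…
Penalties + interest = R$26,352.5000 + R$5,782.4670… = R$32,134.97

R$32,134.97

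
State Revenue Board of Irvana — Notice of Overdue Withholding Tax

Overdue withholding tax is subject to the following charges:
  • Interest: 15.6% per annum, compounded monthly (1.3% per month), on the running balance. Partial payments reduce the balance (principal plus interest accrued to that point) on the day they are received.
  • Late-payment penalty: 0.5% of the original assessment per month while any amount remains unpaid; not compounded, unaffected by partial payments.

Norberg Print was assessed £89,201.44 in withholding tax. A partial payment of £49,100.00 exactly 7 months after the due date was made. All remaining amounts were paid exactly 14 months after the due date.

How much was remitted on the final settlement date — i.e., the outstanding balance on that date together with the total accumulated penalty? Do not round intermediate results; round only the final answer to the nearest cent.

£59,379.80

Balance at month 7: £89,201.4400 × (1 + 0.013)^7 = £97,642.2960…
After £49,100.00 payment: £97,642.2960… − £49,100.00 = £48,542.2960…
Balance at month 14: £48,542.2960… × (1 + 0.013)^7 = £53,135.7031…
Penalty: 14 × 0.5% × £89,201.44 = £6,244.10…
Final settlement = outstanding balance + penalty = £53,135.7031… + £6,244.10… = £59,379.80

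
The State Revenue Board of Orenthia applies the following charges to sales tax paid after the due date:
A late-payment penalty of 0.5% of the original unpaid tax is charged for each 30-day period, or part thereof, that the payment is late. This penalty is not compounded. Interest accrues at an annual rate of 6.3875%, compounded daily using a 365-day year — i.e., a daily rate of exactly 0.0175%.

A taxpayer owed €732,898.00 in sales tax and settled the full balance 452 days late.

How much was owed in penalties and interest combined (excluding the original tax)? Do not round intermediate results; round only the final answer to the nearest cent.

Penalty periods: ⌈452/30⌉ = 16; penalty = 16 × 0.5% × €732,898.00 = €58,631.84
Interest: €732,898.00 × ((1 + 0.000175)^452 − 1) = €732,898.00 × 0.08230506… = €60,321.2123…
Penalties + interest = €58,631.8400 + €60,321.2123… = €118,953.05

€118,953.05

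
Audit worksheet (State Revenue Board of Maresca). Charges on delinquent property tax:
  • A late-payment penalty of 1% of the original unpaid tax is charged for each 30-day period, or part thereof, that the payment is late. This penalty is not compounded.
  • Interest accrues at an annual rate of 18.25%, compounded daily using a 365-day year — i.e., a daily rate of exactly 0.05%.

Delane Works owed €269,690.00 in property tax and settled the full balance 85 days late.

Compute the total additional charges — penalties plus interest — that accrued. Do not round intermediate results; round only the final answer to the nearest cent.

Penalty periods: ⌈85/30⌉ = 3; penalty = 3 × 1% × €269,690.00 = €8,090.70
Interest: €269,690.00 × ((1 + 0.0005)^85 − 1) = €269,690.00 × 0.04340497… = €11,705.8874…
Penalties + interest = €8,090.7000 + €11,705.8874… = €19,796.59

€19,796.59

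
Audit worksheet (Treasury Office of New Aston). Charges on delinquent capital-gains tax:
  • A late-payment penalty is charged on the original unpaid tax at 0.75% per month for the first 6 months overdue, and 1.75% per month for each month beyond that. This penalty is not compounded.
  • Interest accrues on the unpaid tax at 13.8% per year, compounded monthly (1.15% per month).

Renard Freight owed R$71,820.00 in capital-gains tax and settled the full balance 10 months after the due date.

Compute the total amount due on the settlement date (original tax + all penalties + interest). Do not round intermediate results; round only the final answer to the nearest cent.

Penalty, months 1–6: 6 × 0.75% × R$71,820.00 = R$3,231.90
Penalty, months 7–10: 4 × 1.75% × R$71,820.00 = R$5,027.40
Interest: R$71,820.00 × ((1 + 0.0115)^10 − 1) = R$71,820.00 × 0.1211375… = R$8,700.0937…
Total = R$71,820.00 + R$8,259.3000 + R$8,700.0937… = R$88,779.39

R$88,779.39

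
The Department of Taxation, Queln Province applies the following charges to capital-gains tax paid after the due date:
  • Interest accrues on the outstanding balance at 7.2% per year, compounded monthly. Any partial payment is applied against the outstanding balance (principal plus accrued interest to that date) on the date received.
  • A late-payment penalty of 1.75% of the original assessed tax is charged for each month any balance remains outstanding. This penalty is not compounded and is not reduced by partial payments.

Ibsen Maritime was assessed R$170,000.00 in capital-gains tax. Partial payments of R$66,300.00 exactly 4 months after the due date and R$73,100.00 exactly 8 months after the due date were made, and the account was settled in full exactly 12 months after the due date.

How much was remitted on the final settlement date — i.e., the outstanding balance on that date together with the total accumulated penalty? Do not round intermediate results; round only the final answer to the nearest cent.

R$73,931.82

Monthly rate = 7.2% ÷ 12 = 0.6%
Balance at month 4: R$170,000.0000 × (1 + 0.006)^4 = R$174,116.8671…
After R$66,300.00 payment: R$174,116.8671… − R$66,300.00 = R$107,816.8671…
Balance at month 8: R$107,816.8671… × (1 + 0.006)^4 = R$110,427.8536…
After R$73,100.00 payment: R$110,427.8536… − R$73,100.00 = R$37,327.8536…
Balance at month 12: R$37,327.8536… × (1 + 0.006)^4 = R$38,231.8173…
Penalty: 12 × 1.75% × R$170,000.00 = R$35,700.00
Final settlement = outstanding balance + penalty = R$38,231.8173… + R$35,700.00 = R$73,931.82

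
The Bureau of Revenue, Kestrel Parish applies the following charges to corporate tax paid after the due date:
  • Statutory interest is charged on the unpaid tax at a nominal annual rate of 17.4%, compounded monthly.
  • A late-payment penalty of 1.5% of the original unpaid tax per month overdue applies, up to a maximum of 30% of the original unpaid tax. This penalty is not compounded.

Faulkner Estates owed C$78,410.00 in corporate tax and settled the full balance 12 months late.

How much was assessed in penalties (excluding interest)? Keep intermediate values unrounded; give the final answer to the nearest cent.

C$14,113.80

Penalty: 12 × 1.5% × C$78,410.00 = C$14,113.80 (below the 30% cap of C$23,523.00)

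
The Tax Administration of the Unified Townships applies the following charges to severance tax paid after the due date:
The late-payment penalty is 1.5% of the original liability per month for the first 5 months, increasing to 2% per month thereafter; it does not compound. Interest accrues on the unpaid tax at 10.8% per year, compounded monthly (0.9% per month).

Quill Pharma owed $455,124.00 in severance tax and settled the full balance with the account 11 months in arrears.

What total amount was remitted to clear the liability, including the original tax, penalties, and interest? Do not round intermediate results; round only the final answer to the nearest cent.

Penalty, months 1–5: 5 × 1.5% × $455,124.00 = $34,134.30
Penalty, months 6–11: 6 × 2% × $455,124.00 = $54,614.88
Interest: $455,124.00 × ((1 + 0.009)^11 − 1) = $455,124.00 × 0.1035775… = $47,140.5959…
Total = $455,124.00 + $88,749.1800 + $47,140.5959… = $591,013.78

$591,013.78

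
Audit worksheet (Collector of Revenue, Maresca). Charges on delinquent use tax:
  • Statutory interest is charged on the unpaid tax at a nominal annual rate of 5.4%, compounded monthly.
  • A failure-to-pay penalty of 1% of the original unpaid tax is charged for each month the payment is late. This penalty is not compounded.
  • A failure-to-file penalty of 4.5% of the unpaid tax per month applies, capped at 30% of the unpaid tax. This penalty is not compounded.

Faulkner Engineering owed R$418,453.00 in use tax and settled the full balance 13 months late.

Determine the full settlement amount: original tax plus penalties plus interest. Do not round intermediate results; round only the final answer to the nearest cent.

Failure-to-file: 13 × 4.5% × R$418,453.00 = R$244,795.01…, capped at 30% × R$418,453.00 = R$125,535.90
Failure-to-pay penalty: 13 × 1% × R$418,453.00 = R$54,398.89
Interest (5.4%/yr ÷ 12 = 0.45%/month): R$418,453.00 × ((1 + 0.0045)^13 − 1) = R$25,151.4763…
Total = R$418,453.00 + R$179,934.7900 + R$25,151.4763… = R$623,539.27

R$623,539.27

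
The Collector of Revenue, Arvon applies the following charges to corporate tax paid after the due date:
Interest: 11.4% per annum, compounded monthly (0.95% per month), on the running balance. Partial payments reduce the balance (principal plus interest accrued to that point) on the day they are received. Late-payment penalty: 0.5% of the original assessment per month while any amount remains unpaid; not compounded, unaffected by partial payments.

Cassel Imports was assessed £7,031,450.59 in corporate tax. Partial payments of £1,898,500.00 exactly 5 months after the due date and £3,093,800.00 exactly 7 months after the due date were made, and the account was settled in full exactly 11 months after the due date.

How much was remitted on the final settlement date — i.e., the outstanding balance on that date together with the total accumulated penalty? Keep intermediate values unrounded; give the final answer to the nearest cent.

£2,966,515.48

Balance at month 5: £7,031,450.5900 × (1 + 0.0095)^5 = £7,371,850.9500…
After £1,898,500.00 payment: £7,371,850.9500… − £1,898,500.00 = £5,473,350.9500…
Balance at month 7: £5,473,350.9500… × (1 + 0.0095)^2 = £5,577,838.5880…
After £3,093,800.00 payment: £5,577,838.5880… − £3,093,800.00 = £2,484,038.5880…
Balance at month 11: £2,484,038.5880… × (1 + 0.0095)^4 = £2,579,785.7004…
Penalty: 11 × 0.5% × £7,031,450.59 = £386,729.78…
Final settlement = outstanding balance + penalty = £2,579,785.7004… + £386,729.78… = £2,966,515.48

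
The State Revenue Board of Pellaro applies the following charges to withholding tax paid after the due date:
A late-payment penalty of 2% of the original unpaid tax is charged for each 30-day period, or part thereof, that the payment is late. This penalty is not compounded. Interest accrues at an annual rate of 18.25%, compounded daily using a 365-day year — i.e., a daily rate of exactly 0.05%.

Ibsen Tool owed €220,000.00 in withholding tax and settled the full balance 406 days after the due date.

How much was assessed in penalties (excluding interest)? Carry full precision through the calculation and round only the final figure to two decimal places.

Penalty periods: ⌈406/30⌉ = 14; penalty = 14 × 2% × €220,000.00 = €61,600.00

€61,600.00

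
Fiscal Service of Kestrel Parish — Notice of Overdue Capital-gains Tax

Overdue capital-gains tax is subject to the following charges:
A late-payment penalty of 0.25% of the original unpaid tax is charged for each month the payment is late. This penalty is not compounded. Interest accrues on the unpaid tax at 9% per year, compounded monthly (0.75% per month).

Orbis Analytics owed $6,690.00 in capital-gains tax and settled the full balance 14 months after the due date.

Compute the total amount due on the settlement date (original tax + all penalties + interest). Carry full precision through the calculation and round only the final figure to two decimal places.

$7,661.89

Late-payment penalty = 0.25% × $6,690.00 × 14 mo = $234.15
Interest: $6,690.00 × ((1 + 0.0075)^14 − 1) = $6,690.00 × 0.1102755… = $737.7433…
Total = $6,690.00 + $234.1500 + $737.7433… = $7,661.89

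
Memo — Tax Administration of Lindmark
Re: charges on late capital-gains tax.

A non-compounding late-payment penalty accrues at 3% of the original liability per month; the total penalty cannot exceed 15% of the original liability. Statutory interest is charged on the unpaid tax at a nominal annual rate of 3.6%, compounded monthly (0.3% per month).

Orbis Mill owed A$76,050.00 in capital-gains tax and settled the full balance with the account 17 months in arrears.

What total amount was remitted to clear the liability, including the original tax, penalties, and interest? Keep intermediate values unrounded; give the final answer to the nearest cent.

Penalty (uncapped): 17 × 3% × A$76,050.00 = A$38,785.50; cap = 15% × A$76,050.00 = A$11,407.50 → penalty = A$11,407.50
Interest: A$76,050.00 × ((1 + 0.003)^17 − 1) = A$76,050.00 × 0.0522426… = A$3,973.0463…
Total = A$76,050.00 + A$11,407.5000 + A$3,973.0463… = A$91,430.55

A$91,430.55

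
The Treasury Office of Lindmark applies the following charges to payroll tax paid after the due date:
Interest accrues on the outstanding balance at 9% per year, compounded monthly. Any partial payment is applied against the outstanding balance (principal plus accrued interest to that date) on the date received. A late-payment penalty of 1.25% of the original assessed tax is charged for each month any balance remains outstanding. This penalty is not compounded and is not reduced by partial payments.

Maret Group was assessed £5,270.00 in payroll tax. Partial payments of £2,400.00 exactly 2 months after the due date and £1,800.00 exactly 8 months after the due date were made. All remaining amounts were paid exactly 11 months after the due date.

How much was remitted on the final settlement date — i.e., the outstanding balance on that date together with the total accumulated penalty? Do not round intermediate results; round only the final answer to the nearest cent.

£2,038.33

Monthly rate = 9% ÷ 12 = 0.75%
Balance at month 2: £5,270.0000 × (1 + 0.0075)^2 = £5,349.3464…
After £2,400.00 payment: £5,349.3464… − £2,400.00 = £2,949.3464…
Balance at month 8: £2,949.3464… × (1 + 0.0075)^6 = £3,084.5806…
After £1,800.00 payment: £3,084.5806… − £1,800.00 = £1,284.5806…
Balance at month 11: £1,284.5806… × (1 + 0.0075)^3 = £1,313.7009…
Penalty: 11 × 1.25% × £5,270.00 = £724.63…
Final settlement = outstanding balance + penalty = £1,313.7009… + £724.63… = £2,038.33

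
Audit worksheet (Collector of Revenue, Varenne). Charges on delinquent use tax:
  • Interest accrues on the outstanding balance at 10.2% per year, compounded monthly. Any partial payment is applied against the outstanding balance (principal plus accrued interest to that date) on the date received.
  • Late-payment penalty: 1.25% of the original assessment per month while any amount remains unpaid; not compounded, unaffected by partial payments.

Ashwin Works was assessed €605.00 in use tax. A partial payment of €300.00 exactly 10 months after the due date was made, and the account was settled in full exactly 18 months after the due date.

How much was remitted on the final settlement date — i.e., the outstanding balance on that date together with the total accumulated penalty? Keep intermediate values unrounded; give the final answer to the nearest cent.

Monthly rate = 10.2% ÷ 12 = 0.85%
Balance at month 10: €605.0000 × (1 + 0.0085)^10 = €658.4373…
After €300.00 payment: €658.4373… − €300.00 = €358.4373…
Balance at month 18: €358.4373… × (1 + 0.0085)^8 = €383.5486…
Penalty: 18 × 1.25% × €605.00 = €136.13…
Final settlement = outstanding balance + penalty = €383.5486… + €136.13… = €519.67

€519.67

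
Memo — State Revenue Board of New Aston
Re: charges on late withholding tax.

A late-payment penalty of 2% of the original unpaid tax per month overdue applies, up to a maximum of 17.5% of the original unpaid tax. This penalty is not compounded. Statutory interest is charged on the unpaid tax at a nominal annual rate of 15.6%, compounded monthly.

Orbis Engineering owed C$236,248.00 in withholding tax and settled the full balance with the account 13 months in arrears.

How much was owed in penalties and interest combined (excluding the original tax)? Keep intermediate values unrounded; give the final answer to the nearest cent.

Penalty (uncapped): 13 × 2% × C$236,248.00 = C$61,424.48; cap = 17.5% × C$236,248.00 = C$41,343.40 → penalty = C$41,343.40
Interest (15.6%/yr ÷ 12 = 1.3%/month): C$236,248.00 × ((1 + 0.013)^13 − 1) = C$43,193.5170…
Penalties + interest = C$41,343.4000 + C$43,193.5170… = C$84,536.92

C$84,536.92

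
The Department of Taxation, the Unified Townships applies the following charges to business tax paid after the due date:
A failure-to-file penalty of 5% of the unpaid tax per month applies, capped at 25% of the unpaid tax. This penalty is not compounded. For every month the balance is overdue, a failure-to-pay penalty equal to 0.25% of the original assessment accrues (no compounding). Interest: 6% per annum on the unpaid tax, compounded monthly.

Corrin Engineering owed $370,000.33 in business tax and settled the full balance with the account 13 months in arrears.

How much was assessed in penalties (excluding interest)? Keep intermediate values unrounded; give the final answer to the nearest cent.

$104,525.09

Failure-to-file: 13 × 5% × $370,000.33 = $240,500.21…, capped at 25% × $370,000.33 = $92,500.08…
Failure-to-pay penalty: 13 × 0.25% × $370,000.33 = $12,025.01…
Total penalty = $92,500.08… + $12,025.01… = $104,525.09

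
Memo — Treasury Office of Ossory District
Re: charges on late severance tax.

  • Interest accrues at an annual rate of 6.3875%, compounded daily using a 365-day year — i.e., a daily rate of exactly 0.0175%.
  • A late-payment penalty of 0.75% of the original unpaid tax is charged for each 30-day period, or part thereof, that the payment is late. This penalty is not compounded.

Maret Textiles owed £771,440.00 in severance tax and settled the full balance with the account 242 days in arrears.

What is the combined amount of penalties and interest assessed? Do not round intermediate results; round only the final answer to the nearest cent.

£85,441.37

Penalty periods: ⌈242/30⌉ = 9; penalty = 9 × 0.75% × £771,440.00 = £52,072.20
Interest: £771,440.00 × ((1 + 0.000175)^242 − 1) = £771,440.00 × 0.04325569… = £33,369.1697…
Penalties + interest = £52,072.2000 + £33,369.1697… = £85,441.37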